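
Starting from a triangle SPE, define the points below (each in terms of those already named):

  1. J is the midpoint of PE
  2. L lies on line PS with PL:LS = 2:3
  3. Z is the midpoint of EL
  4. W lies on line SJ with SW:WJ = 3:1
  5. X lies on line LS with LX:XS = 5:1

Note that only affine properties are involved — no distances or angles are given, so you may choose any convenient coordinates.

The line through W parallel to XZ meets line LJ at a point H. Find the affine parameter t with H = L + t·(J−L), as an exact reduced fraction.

t = 5/4

Work in coordinates with S = (0, 0), P = (1, 0), E = (0, 1).
1. J is the midpoint of PE ⇒ J = (1/2, 1/2)
2. L lies on line PS with PL:LS = 2:3 ⇒ L = (3/5, 0)
3. Z is the midpoint of EL ⇒ Z = (3/10, 1/2)
4. W lies on line SJ with SW:WJ = 3:1 ⇒ W = (3/8, 3/8)
5. X lies on line LS with LX:XS = 5:1 ⇒ X = (1/10, 0)
through W parallel to XZ: direction (1/5, 1/2); meets LJ at H = (19/40, 5/8)
H = L + t·(J−L) with t = 5/4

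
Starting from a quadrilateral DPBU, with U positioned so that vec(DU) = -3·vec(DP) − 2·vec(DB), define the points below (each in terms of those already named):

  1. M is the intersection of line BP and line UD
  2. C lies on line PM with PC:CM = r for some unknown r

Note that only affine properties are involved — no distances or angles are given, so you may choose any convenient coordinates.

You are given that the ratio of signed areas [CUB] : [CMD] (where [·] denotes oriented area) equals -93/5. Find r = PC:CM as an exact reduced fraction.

Set D = (0, 0), P = (1, 0), B = (0, 1), U = (-3, -2); any affine frame gives the same invariant.
1. M is the intersection of line BP and line UD ⇒ M = (3/5, 2/5)
2. With PC:CM = r, write λ = r/(r+1) so C = P + λ·(M−P); C is affine-linear in λ
Every point depending on C is an affine combination of C and λ-independent points, so each such coordinate is linear in λ; the λ² term in each signed area is a multiple of (M−P)×(M−P) = 0, so 2·[CUB] and 2·[CMD] are each linear in λ. Evaluating at λ=0 and λ=1:
  2·[CUB] = 12/5·λ − 6,   2·[CMD] = -2/5·λ + 2/5
So [CUB]:[CMD] = (12/5·λ − 6) / (-2/5·λ + 2/5). Setting this equal to -93/5:
  12/5·λ − 6 = -93/5·(-2/5·λ + 2/5)  ⇒  λ = 2/7
Then r = λ/(1−λ) = (2/7)/(5/7) = 2/5. Check: with r = 2/5, C = (31/35, 4/35) and [CUB]:[CMD] = -93/5 as required.

r = 2/5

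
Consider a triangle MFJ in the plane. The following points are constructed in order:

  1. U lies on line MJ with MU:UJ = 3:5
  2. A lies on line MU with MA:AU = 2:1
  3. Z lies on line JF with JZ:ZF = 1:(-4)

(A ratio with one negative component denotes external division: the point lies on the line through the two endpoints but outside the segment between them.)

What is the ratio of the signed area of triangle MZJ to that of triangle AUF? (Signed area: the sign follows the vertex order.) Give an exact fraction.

[MZJ]:[AUF] = 8/3

Choose coordinates M = (0, 0), F = (1, 0), J = (0, 1).
1. U lies on line MJ with MU:UJ = 3:5 ⇒ U = (0, 3/8)
2. A lies on line MU with MA:AU = 2:1 ⇒ A = (0, 1/4)
3. Z lies on line JF with JZ:ZF = 1:(-4) ⇒ Z = (-1/3, 4/3)
2·[MZJ] = -1/3, 2·[AUF] = -1/8
[MZJ]:[AUF] = -1/3:-1/8 = 8/3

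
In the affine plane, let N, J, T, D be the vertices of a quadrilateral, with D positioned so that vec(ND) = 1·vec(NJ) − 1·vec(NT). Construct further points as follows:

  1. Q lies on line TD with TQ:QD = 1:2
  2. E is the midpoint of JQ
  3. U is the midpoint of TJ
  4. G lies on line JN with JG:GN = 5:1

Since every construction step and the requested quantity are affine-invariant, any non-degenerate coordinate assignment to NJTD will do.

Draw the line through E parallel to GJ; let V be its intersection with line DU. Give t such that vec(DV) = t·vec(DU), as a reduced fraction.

Assign N = (0, 0), J = (1, 0), T = (0, 1), D = (1, -1) — the answer is frame-independent, so this choice is without loss of generality.
1. Q lies on line TD with TQ:QD = 1:2 ⇒ Q = (1/3, 1/3)
2. E is the midpoint of JQ ⇒ E = (2/3, 1/6)
3. U is the midpoint of TJ ⇒ U = (1/2, 1/2)
4. G lies on line JN with JG:GN = 5:1 ⇒ G = (1/6, 0)
through E parallel to GJ: direction (5/6, 0); meets DU at V = (11/18, 1/6)
V = D + t·(U−D) with t = 7/9

t = 7/9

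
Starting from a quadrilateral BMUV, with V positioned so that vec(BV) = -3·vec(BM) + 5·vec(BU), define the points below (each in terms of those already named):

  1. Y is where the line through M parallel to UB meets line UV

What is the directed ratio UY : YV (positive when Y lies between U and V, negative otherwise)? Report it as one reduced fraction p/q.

UY:YV = -1/4

Assign B = (0, 0), M = (1, 0), U = (0, 1), V = (-3, 5) — the answer is frame-independent, so this choice is without loss of generality.
1. Y is where the line through M parallel to UB meets line UV ⇒ Y = (1, -1/3)
Y = U + t·(V−U) with t = -1/3, so UY:YV = t:(1−t) = -1/3:4/3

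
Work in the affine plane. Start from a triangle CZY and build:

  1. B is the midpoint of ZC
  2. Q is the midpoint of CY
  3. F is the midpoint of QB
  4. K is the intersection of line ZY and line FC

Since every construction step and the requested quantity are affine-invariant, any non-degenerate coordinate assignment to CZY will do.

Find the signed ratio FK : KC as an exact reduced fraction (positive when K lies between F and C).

Work in coordinates with C = (0, 0), Z = (1, 0), Y = (0, 1).
1. B is the midpoint of ZC ⇒ B = (1/2, 0)
2. Q is the midpoint of CY ⇒ Q = (0, 1/2)
3. F is the midpoint of QB ⇒ F = (1/4, 1/4)
4. K is the intersection of line ZY and line FC ⇒ K = (1/2, 1/2)
K = F + t·(C−F) with t = -1, so FK:KC = t:(1−t) = -1:2

FK:KC = -1/2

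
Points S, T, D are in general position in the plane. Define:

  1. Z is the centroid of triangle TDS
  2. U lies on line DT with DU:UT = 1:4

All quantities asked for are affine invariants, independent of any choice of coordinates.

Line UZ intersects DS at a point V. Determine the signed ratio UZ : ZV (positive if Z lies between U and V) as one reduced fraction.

UZ:ZV = -2/5

Choose coordinates S = (0, 0), T = (1, 0), D = (0, 1).
1. Z is the centroid of triangle TDS ⇒ Z = (1/3, 1/3)
2. U lies on line DT with DU:UT = 1:4 ⇒ U = (1/5, 4/5)
line UZ meets DS at V = (0, 3/2)
Z = U + t·(V−U) with t = -2/3, so UZ:ZV = -2/3:5/3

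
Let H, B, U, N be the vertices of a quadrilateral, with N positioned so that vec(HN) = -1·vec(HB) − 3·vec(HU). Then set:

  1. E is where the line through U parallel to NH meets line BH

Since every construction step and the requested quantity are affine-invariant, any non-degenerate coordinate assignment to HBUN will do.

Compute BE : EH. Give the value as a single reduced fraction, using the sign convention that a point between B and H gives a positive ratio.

Assign H = (0, 0), B = (1, 0), U = (0, 1), N = (-1, -3) — the answer is frame-independent, so this choice is without loss of generality.
1. E is where the line through U parallel to NH meets line BH ⇒ E = (-1/3, 0)
E = B + t·(H−B) with t = 4/3, so BE:EH = t:(1−t) = 4/3:-1/3

BE:EH = -4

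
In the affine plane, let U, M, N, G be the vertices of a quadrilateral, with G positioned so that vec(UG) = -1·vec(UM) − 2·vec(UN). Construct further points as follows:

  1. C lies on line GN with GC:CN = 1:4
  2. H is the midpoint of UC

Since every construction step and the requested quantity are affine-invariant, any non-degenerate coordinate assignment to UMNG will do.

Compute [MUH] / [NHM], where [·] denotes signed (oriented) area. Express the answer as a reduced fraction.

[MUH]:[NHM] = 1/3

Choose coordinates U = (0, 0), M = (1, 0), N = (0, 1), G = (-1, -2).
1. C lies on line GN with GC:CN = 1:4 ⇒ C = (-4/5, -7/5)
2. H is the midpoint of UC ⇒ H = (-2/5, -7/10)
2·[MUH] = 7/10, 2·[NHM] = 21/10
[MUH]:[NHM] = 7/10:21/10 = 1/3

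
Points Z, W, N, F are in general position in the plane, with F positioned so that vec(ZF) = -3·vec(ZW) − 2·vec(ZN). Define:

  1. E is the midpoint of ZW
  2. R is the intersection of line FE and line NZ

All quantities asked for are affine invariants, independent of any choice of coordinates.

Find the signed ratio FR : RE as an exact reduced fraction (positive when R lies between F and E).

FR:RE = 6

Choose coordinates Z = (0, 0), W = (1, 0), N = (0, 1), F = (-3, -2).
1. E is the midpoint of ZW ⇒ E = (1/2, 0)
2. R is the intersection of line FE and line NZ ⇒ R = (0, -2/7)
R = F + t·(E−F) with t = 6/7, so FR:RE = t:(1−t) = 6/7:1/7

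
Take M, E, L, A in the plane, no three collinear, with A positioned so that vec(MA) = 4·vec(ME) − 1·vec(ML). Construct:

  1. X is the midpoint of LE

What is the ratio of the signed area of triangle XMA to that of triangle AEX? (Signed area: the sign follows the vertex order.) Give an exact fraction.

Assign M = (0, 0), E = (1, 0), L = (0, 1), A = (4, -1) — the answer is frame-independent, so this choice is without loss of generality.
1. X is the midpoint of LE ⇒ X = (1/2, 1/2)
2·[XMA] = 5/2, 2·[AEX] = -1
[XMA]:[AEX] = 5/2:-1 = -5/2

[XMA]:[AEX] = -5/2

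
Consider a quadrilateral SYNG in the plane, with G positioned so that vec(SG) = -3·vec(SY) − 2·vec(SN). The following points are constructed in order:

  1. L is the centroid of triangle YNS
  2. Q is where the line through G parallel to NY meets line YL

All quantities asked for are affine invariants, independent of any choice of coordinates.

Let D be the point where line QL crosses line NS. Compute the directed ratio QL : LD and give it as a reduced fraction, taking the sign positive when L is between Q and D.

Choose coordinates S = (0, 0), Y = (1, 0), N = (0, 1), G = (-3, -2).
1. L is the centroid of triangle YNS ⇒ L = (1/3, 1/3)
2. Q is where the line through G parallel to NY meets line YL ⇒ Q = (-11, 6)
line QL meets NS at D = (0, 1/2)
L = Q + t·(D−Q) with t = 34/33, so QL:LD = 34/33:-1/33

QL:LD = -34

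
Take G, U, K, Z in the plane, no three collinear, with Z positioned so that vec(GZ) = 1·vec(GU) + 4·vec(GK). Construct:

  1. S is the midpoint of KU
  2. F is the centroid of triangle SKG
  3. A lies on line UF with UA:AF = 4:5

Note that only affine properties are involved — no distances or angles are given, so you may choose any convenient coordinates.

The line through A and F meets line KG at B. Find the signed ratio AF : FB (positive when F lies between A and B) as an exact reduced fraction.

Work in coordinates with G = (0, 0), U = (1, 0), K = (0, 1), Z = (1, 4).
1. S is the midpoint of KU ⇒ S = (1/2, 1/2)
2. F is the centroid of triangle SKG ⇒ F = (1/6, 1/2)
3. A lies on line UF with UA:AF = 4:5 ⇒ A = (17/27, 2/9)
line AF meets KG at B = (0, 3/5)
F = A + t·(B−A) with t = 25/34, so AF:FB = 25/34:9/34

AF:FB = 25/9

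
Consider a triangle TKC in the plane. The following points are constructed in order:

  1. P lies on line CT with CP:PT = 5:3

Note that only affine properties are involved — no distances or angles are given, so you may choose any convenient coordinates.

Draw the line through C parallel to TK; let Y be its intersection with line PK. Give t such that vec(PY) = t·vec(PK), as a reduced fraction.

Set T = (0, 0), K = (1, 0), C = (0, 1); any affine frame gives the same invariant.
1. P lies on line CT with CP:PT = 5:3 ⇒ P = (0, 3/8)
through C parallel to TK: direction (1, 0); meets PK at Y = (-5/3, 1)
Y = P + t·(K−P) with t = -5/3

t = -5/3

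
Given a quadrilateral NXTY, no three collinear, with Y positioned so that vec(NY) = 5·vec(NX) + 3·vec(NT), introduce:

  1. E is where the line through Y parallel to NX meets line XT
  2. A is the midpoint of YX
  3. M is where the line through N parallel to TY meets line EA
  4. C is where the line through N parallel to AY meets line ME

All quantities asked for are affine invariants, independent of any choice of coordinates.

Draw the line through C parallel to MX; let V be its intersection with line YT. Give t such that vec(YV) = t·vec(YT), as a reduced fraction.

Assign N = (0, 0), X = (1, 0), T = (0, 1), Y = (5, 3) — the answer is frame-independent, so this choice is without loss of generality.
1. E is where the line through Y parallel to NX meets line XT ⇒ E = (-2, 3)
2. A is the midpoint of YX ⇒ A = (3, 3/2)
3. M is where the line through N parallel to TY meets line EA ⇒ M = (24/7, 48/35)
4. C is where the line through N parallel to AY meets line ME ⇒ C = (16/7, 12/7)
through C parallel to MX: direction (-17/7, -48/35); meets YT at V = (7/2, 12/5)
V = Y + t·(T−Y) with t = 3/10

t = 3/10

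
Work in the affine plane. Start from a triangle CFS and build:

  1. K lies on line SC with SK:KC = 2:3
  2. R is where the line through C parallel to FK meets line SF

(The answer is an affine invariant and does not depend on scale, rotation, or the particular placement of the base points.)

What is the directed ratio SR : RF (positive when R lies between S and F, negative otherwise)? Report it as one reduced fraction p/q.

Assign C = (0, 0), F = (1, 0), S = (0, 1) — the answer is frame-independent, so this choice is without loss of generality.
1. K lies on line SC with SK:KC = 2:3 ⇒ K = (0, 3/5)
2. R is where the line through C parallel to FK meets line SF ⇒ R = (5/2, -3/2)
R = S + t·(F−S) with t = 5/2, so SR:RF = t:(1−t) = 5/2:-3/2

SR:RF = -5/3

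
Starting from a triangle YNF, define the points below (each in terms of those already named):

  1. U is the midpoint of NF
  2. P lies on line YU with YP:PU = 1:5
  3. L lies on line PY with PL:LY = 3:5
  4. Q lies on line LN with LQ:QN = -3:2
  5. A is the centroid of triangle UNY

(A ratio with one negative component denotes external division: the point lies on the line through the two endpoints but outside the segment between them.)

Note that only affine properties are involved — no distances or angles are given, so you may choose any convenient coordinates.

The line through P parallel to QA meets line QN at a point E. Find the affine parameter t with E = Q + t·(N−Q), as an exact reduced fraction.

Assign Y = (0, 0), N = (1, 0), F = (0, 1) — the answer is frame-independent, so this choice is without loss of generality.
1. U is the midpoint of NF ⇒ U = (1/2, 1/2)
2. P lies on line YU with YP:PU = 1:5 ⇒ P = (1/12, 1/12)
3. L lies on line PY with PL:LY = 3:5 ⇒ L = (5/96, 5/96)
4. Q lies on line LN with LQ:QN = -3:2 ⇒ Q = (139/48, -5/48)
5. A is the centroid of triangle UNY ⇒ A = (1/2, 1/6)
through P parallel to QA: direction (-115/48, 13/48); meets QN at E = (1187/1824, 35/1824)
E = Q + t·(N−Q) with t = 45/38

t = 45/38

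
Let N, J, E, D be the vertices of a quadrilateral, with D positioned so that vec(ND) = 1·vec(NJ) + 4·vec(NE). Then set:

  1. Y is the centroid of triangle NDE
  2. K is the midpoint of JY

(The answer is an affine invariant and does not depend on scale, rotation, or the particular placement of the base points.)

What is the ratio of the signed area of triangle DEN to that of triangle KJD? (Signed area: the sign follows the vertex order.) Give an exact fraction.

Choose coordinates N = (0, 0), J = (1, 0), E = (0, 1), D = (1, 4).
1. Y is the centroid of triangle NDE ⇒ Y = (1/3, 5/3)
2. K is the midpoint of JY ⇒ K = (2/3, 5/6)
2·[DEN] = 1, 2·[KJD] = 4/3
[DEN]:[KJD] = 1:4/3 = 3/4

[DEN]:[KJD] = 3/4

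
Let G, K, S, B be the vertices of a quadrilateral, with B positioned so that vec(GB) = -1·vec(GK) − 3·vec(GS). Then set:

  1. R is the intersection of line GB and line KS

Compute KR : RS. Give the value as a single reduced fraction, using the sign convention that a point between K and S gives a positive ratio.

KR:RS = 3

Work in coordinates with G = (0, 0), K = (1, 0), S = (0, 1), B = (-1, -3).
1. R is the intersection of line GB and line KS ⇒ R = (1/4, 3/4)
R = K + t·(S−K) with t = 3/4, so KR:RS = t:(1−t) = 3/4:1/4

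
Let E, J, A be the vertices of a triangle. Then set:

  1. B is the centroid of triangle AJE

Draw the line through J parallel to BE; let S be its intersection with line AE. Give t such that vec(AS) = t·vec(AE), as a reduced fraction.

t = 2

Set E = (0, 0), J = (1, 0), A = (0, 1); any affine frame gives the same invariant.
1. B is the centroid of triangle AJE ⇒ B = (1/3, 1/3)
through J parallel to BE: direction (-1/3, -1/3); meets AE at S = (0, -1)
S = A + t·(E−A) with t = 2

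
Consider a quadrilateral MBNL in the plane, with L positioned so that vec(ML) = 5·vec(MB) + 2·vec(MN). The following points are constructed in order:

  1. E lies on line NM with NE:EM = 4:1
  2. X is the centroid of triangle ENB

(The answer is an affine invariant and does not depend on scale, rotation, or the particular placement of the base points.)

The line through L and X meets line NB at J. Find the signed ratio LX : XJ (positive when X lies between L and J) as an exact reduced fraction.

Work in coordinates with M = (0, 0), B = (1, 0), N = (0, 1), L = (5, 2).
1. E lies on line NM with NE:EM = 4:1 ⇒ E = (0, 1/5)
2. X is the centroid of triangle ENB ⇒ X = (1/3, 2/5)
line LX meets NB at J = (25/47, 22/47)
X = L + t·(J−L) with t = 47/45, so LX:XJ = 47/45:-2/45

LX:XJ = -47/2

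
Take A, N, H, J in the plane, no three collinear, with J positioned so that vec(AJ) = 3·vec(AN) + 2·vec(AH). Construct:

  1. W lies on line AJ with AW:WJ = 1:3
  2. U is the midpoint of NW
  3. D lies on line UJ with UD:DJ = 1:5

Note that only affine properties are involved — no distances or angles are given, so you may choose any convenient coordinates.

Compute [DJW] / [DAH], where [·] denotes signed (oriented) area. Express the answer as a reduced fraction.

[DJW]:[DAH] = -30/59

Work in coordinates with A = (0, 0), N = (1, 0), H = (0, 1), J = (3, 2).
1. W lies on line AJ with AW:WJ = 1:3 ⇒ W = (3/4, 1/2)
2. U is the midpoint of NW ⇒ U = (7/8, 1/4)
3. D lies on line UJ with UD:DJ = 1:5 ⇒ D = (59/48, 13/24)
2·[DJW] = 5/8, 2·[DAH] = -59/48
[DJW]:[DAH] = 5/8:-59/48 = -30/59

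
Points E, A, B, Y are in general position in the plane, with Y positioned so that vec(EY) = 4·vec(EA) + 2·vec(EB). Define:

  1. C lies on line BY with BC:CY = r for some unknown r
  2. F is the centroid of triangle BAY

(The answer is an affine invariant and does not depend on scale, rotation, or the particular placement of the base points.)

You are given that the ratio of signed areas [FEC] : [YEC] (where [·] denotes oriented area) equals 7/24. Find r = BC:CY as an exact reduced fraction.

Choose coordinates E = (0, 0), A = (1, 0), B = (0, 1), Y = (4, 2).
1. With BC:CY = r, write λ = r/(r+1) so C = B + λ·(Y−B); C is affine-linear in λ
2. F is the centroid of triangle BAY ⇒ F = (5/3, 1)
Every point depending on C is an affine combination of C and λ-independent points, so each such coordinate is linear in λ; the λ² term in each signed area is a multiple of (Y−B)×(Y−B) = 0, so 2·[FEC] and 2·[YEC] are each linear in λ. Evaluating at λ=0 and λ=1:
  2·[FEC] = 7/3·λ − 5/3,   2·[YEC] = 4·λ − 4
So [FEC]:[YEC] = (7/3·λ − 5/3) / (4·λ − 4). Setting this equal to 7/24:
  7/3·λ − 5/3 = 7/24·(4·λ − 4)  ⇒  λ = 3/7
Then r = λ/(1−λ) = (3/7)/(4/7) = 3/4. Check: with r = 3/4, C = (12/7, 10/7) and [FEC]:[YEC] = 7/24 as required.

r = 3/4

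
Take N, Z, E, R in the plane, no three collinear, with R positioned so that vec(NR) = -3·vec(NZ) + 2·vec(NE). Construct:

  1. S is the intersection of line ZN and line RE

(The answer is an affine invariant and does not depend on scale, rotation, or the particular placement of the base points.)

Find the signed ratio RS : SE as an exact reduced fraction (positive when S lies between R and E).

RS:SE = -2

Set N = (0, 0), Z = (1, 0), E = (0, 1), R = (-3, 2); any affine frame gives the same invariant.
1. S is the intersection of line ZN and line RE ⇒ S = (3, 0)
S = R + t·(E−R) with t = 2, so RS:SE = t:(1−t) = 2:-1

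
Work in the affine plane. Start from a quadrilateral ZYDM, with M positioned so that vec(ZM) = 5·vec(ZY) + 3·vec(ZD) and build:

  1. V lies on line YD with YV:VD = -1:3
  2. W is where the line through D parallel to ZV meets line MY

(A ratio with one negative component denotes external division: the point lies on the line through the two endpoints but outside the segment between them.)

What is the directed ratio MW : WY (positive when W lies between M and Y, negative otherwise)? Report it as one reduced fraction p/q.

MW:WY = 11/2

Assign Z = (0, 0), Y = (1, 0), D = (0, 1), M = (5, 3) — the answer is frame-independent, so this choice is without loss of generality.
1. V lies on line YD with YV:VD = -1:3 ⇒ V = (3/2, -1/2)
2. W is where the line through D parallel to ZV meets line MY ⇒ W = (21/13, 6/13)
W = M + t·(Y−M) with t = 11/13, so MW:WY = t:(1−t) = 11/13:2/13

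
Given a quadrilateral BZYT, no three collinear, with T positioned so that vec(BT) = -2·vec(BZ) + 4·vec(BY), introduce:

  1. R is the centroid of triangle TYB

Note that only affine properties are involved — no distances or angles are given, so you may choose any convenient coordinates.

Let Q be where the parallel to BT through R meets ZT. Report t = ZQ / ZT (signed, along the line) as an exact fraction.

Choose coordinates B = (0, 0), Z = (1, 0), Y = (0, 1), T = (-2, 4).
1. R is the centroid of triangle TYB ⇒ R = (-2/3, 5/3)
through R parallel to BT: direction (-2, 4); meets ZT at Q = (-3/2, 10/3)
Q = Z + t·(T−Z) with t = 5/6

t = 5/6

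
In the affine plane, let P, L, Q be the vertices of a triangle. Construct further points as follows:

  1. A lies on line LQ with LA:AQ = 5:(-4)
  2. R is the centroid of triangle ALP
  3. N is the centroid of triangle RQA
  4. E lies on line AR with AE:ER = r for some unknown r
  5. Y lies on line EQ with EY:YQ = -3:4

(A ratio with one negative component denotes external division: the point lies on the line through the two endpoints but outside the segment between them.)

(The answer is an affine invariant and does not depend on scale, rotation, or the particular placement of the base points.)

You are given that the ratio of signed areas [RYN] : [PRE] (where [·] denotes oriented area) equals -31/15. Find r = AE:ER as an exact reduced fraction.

r = 1/4

Work in coordinates with P = (0, 0), L = (1, 0), Q = (0, 1).
1. A lies on line LQ with LA:AQ = 5:(-4) ⇒ A = (-4, 5)
2. R is the centroid of triangle ALP ⇒ R = (-1, 5/3)
3. N is the centroid of triangle RQA ⇒ N = (-5/3, 23/9)
4. With AE:ER = r, write λ = r/(r+1) so E = A + λ·(R−A); E is affine-linear in λ
5. Y lies on line EQ with EY:YQ = -3:4 ⇒ Y is an affine combination of earlier points and hence also affine-linear in λ
Every point depending on E is an affine combination of E and λ-independent points, so each such coordinate is linear in λ; the λ² term in each signed area is a multiple of (R−A)×(R−A) = 0, so 2·[RYN] and 2·[PRE] are each linear in λ. Evaluating at λ=0 and λ=1:
  2·[RYN] = 16/9·λ − 28/9,   2·[PRE] = -5/3·λ + 5/3
So [RYN]:[PRE] = (16/9·λ − 28/9) / (-5/3·λ + 5/3). Setting this equal to -31/15:
  16/9·λ − 28/9 = -31/15·(-5/3·λ + 5/3)  ⇒  λ = 1/5
Then r = λ/(1−λ) = (1/5)/(4/5) = 1/4. Check: with r = 1/4, E = (-17/5, 13/3) and [RYN]:[PRE] = -31/15 as required.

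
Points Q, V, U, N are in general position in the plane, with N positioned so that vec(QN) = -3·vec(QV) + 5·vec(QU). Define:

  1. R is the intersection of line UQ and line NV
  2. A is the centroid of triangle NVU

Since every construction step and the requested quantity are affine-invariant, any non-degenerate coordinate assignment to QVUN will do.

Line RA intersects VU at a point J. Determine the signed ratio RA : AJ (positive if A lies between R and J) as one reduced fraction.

RA:AJ = -1/4

Set Q = (0, 0), V = (1, 0), U = (0, 1), N = (-3, 5); any affine frame gives the same invariant.
1. R is the intersection of line UQ and line NV ⇒ R = (0, 5/4)
2. A is the centroid of triangle NVU ⇒ A = (-2/3, 2)
line RA meets VU at J = (2, -1)
A = R + t·(J−R) with t = -1/3, so RA:AJ = -1/3:4/3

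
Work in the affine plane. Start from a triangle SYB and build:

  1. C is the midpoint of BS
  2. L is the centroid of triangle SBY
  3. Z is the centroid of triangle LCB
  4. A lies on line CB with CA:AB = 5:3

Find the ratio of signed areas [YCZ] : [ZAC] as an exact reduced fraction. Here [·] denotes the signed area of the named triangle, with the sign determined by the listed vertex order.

[YCZ]:[ZAC] = -24/5

Choose coordinates S = (0, 0), Y = (1, 0), B = (0, 1).
1. C is the midpoint of BS ⇒ C = (0, 1/2)
2. L is the centroid of triangle SBY ⇒ L = (1/3, 1/3)
3. Z is the centroid of triangle LCB ⇒ Z = (1/9, 11/18)
4. A lies on line CB with CA:AB = 5:3 ⇒ A = (0, 13/16)
2·[YCZ] = -1/6, 2·[ZAC] = 5/144
[YCZ]:[ZAC] = -1/6:5/144 = -24/5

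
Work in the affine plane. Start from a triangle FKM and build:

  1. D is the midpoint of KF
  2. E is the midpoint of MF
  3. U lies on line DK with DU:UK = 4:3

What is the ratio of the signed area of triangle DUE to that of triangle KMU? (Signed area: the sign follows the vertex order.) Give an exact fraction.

[DUE]:[KMU] = 2/3

Set F = (0, 0), K = (1, 0), M = (0, 1); any affine frame gives the same invariant.
1. D is the midpoint of KF ⇒ D = (1/2, 0)
2. E is the midpoint of MF ⇒ E = (0, 1/2)
3. U lies on line DK with DU:UK = 4:3 ⇒ U = (11/14, 0)
2·[DUE] = 1/7, 2·[KMU] = 3/14
[DUE]:[KMU] = 1/7:3/14 = 2/3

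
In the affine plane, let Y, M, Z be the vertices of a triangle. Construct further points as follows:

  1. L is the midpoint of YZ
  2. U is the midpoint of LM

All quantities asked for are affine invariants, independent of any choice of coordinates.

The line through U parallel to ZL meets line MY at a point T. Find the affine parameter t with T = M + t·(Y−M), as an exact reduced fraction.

t = 1/2

Assign Y = (0, 0), M = (1, 0), Z = (0, 1) — the answer is frame-independent, so this choice is without loss of generality.
1. L is the midpoint of YZ ⇒ L = (0, 1/2)
2. U is the midpoint of LM ⇒ U = (1/2, 1/4)
through U parallel to ZL: direction (0, -1/2); meets MY at T = (1/2, 0)
T = M + t·(Y−M) with t = 1/2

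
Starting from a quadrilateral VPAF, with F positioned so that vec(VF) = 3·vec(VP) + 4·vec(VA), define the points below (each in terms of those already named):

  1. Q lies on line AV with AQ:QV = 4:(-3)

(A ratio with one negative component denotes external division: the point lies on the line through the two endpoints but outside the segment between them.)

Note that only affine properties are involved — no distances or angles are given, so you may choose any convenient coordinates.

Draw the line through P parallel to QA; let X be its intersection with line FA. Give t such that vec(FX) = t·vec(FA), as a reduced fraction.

Set V = (0, 0), P = (1, 0), A = (0, 1), F = (3, 4); any affine frame gives the same invariant.
1. Q lies on line AV with AQ:QV = 4:(-3) ⇒ Q = (0, -3)
through P parallel to QA: direction (0, 4); meets FA at X = (1, 2)
X = F + t·(A−F) with t = 2/3

t = 2/3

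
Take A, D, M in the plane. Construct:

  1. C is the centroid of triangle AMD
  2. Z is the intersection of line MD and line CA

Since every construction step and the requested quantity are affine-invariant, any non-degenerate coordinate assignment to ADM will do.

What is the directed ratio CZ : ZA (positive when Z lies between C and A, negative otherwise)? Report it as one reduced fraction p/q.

CZ:ZA = -1/3

Work in coordinates with A = (0, 0), D = (1, 0), M = (0, 1).
1. C is the centroid of triangle AMD ⇒ C = (1/3, 1/3)
2. Z is the intersection of line MD and line CA ⇒ Z = (1/2, 1/2)
Z = C + t·(A−C) with t = -1/2, so CZ:ZA = t:(1−t) = -1/2:3/2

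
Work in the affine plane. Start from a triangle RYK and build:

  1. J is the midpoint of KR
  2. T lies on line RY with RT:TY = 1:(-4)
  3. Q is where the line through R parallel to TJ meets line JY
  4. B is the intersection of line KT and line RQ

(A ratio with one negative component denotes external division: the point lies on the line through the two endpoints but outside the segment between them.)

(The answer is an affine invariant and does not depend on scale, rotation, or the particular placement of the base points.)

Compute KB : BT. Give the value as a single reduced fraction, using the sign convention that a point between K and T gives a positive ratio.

KB:BT = -2

Set R = (0, 0), Y = (1, 0), K = (0, 1); any affine frame gives the same invariant.
1. J is the midpoint of KR ⇒ J = (0, 1/2)
2. T lies on line RY with RT:TY = 1:(-4) ⇒ T = (-1/3, 0)
3. Q is where the line through R parallel to TJ meets line JY ⇒ Q = (1/4, 3/8)
4. B is the intersection of line KT and line RQ ⇒ B = (-2/3, -1)
B = K + t·(T−K) with t = 2, so KB:BT = t:(1−t) = 2:-1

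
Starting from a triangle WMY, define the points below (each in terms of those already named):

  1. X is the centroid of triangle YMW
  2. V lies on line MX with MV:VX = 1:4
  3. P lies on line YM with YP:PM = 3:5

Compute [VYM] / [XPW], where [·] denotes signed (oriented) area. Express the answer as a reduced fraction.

[VYM]:[XPW] = -4/5

Assign W = (0, 0), M = (1, 0), Y = (0, 1) — the answer is frame-independent, so this choice is without loss of generality.
1. X is the centroid of triangle YMW ⇒ X = (1/3, 1/3)
2. V lies on line MX with MV:VX = 1:4 ⇒ V = (13/15, 1/15)
3. P lies on line YM with YP:PM = 3:5 ⇒ P = (3/8, 5/8)
2·[VYM] = -1/15, 2·[XPW] = 1/12
[VYM]:[XPW] = -1/15:1/12 = -4/5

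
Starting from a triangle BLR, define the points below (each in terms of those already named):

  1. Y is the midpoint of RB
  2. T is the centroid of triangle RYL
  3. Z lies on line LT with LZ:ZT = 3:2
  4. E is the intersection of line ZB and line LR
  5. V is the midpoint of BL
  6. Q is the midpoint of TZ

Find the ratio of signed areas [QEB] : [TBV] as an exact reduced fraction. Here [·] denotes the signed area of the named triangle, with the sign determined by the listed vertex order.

[QEB]:[TBV] = -4/9

Work in coordinates with B = (0, 0), L = (1, 0), R = (0, 1).
1. Y is the midpoint of RB ⇒ Y = (0, 1/2)
2. T is the centroid of triangle RYL ⇒ T = (1/3, 1/2)
3. Z lies on line LT with LZ:ZT = 3:2 ⇒ Z = (3/5, 3/10)
4. E is the intersection of line ZB and line LR ⇒ E = (2/3, 1/3)
5. V is the midpoint of BL ⇒ V = (1/2, 0)
6. Q is the midpoint of TZ ⇒ Q = (7/15, 2/5)
2·[QEB] = -1/9, 2·[TBV] = 1/4
[QEB]:[TBV] = -1/9:1/4 = -4/9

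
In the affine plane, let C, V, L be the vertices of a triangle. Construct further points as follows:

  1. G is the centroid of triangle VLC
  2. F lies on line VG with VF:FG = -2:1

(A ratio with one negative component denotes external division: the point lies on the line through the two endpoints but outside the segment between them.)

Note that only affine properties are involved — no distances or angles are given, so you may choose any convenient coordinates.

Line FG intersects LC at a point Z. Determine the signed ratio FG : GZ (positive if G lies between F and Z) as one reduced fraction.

Assign C = (0, 0), V = (1, 0), L = (0, 1) — the answer is frame-independent, so this choice is without loss of generality.
1. G is the centroid of triangle VLC ⇒ G = (1/3, 1/3)
2. F lies on line VG with VF:FG = -2:1 ⇒ F = (-1/3, 2/3)
line FG meets LC at Z = (0, 1/2)
G = F + t·(Z−F) with t = 2, so FG:GZ = 2:-1

FG:GZ = -2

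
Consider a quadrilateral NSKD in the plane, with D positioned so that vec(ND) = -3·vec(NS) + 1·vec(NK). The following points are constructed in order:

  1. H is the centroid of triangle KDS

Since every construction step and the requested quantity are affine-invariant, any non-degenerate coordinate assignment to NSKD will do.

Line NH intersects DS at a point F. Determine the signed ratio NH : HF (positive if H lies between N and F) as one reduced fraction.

Work in coordinates with N = (0, 0), S = (1, 0), K = (0, 1), D = (-3, 1).
1. H is the centroid of triangle KDS ⇒ H = (-2/3, 2/3)
line NH meets DS at F = (-1/3, 1/3)
H = N + t·(F−N) with t = 2, so NH:HF = 2:-1

NH:HF = -2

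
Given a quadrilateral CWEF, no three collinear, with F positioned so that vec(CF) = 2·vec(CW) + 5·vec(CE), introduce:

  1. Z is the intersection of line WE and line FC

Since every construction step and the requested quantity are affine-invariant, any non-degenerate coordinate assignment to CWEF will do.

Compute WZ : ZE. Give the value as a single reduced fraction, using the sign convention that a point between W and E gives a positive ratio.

WZ:ZE = 5/2

Assign C = (0, 0), W = (1, 0), E = (0, 1), F = (2, 5) — the answer is frame-independent, so this choice is without loss of generality.
1. Z is the intersection of line WE and line FC ⇒ Z = (2/7, 5/7)
Z = W + t·(E−W) with t = 5/7, so WZ:ZE = t:(1−t) = 5/7:2/7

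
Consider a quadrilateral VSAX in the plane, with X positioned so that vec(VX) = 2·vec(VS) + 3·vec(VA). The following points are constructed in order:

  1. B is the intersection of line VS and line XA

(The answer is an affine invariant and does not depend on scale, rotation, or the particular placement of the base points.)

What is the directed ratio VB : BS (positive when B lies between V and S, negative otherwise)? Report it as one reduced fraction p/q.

Work in coordinates with V = (0, 0), S = (1, 0), A = (0, 1), X = (2, 3).
1. B is the intersection of line VS and line XA ⇒ B = (-1, 0)
B = V + t·(S−V) with t = -1, so VB:BS = t:(1−t) = -1:2

VB:BS = -1/2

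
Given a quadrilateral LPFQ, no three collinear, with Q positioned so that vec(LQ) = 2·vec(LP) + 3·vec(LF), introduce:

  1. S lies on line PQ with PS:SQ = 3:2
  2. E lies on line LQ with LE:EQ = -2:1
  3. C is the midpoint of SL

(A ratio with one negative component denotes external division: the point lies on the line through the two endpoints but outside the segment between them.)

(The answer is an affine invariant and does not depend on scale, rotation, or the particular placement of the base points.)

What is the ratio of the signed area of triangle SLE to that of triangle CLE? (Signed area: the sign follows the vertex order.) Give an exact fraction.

[SLE]:[CLE] = 2

Assign L = (0, 0), P = (1, 0), F = (0, 1), Q = (2, 3) — the answer is frame-independent, so this choice is without loss of generality.
1. S lies on line PQ with PS:SQ = 3:2 ⇒ S = (8/5, 9/5)
2. E lies on line LQ with LE:EQ = -2:1 ⇒ E = (4, 6)
3. C is the midpoint of SL ⇒ C = (4/5, 9/10)
2·[SLE] = -12/5, 2·[CLE] = -6/5
[SLE]:[CLE] = -12/5:-6/5 = 2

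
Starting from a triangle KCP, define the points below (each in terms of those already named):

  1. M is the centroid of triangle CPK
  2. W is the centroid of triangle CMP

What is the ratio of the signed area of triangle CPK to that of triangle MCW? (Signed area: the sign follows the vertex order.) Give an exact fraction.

Assign K = (0, 0), C = (1, 0), P = (0, 1) — the answer is frame-independent, so this choice is without loss of generality.
1. M is the centroid of triangle CPK ⇒ M = (1/3, 1/3)
2. W is the centroid of triangle CMP ⇒ W = (4/9, 4/9)
2·[CPK] = 1, 2·[MCW] = 1/9
[CPK]:[MCW] = 1:1/9 = 9

[CPK]:[MCW] = 9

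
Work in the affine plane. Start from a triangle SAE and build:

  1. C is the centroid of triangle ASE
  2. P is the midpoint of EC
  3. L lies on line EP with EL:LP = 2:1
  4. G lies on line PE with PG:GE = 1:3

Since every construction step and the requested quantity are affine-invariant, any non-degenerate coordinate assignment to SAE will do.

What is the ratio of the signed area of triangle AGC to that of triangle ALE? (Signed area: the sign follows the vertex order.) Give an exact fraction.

[AGC]:[ALE] = -15/8

Set S = (0, 0), A = (1, 0), E = (0, 1); any affine frame gives the same invariant.
1. C is the centroid of triangle ASE ⇒ C = (1/3, 1/3)
2. P is the midpoint of EC ⇒ P = (1/6, 2/3)
3. L lies on line EP with EL:LP = 2:1 ⇒ L = (1/9, 7/9)
4. G lies on line PE with PG:GE = 1:3 ⇒ G = (1/8, 3/4)
2·[AGC] = 5/24, 2·[ALE] = -1/9
[AGC]:[ALE] = 5/24:-1/9 = -15/8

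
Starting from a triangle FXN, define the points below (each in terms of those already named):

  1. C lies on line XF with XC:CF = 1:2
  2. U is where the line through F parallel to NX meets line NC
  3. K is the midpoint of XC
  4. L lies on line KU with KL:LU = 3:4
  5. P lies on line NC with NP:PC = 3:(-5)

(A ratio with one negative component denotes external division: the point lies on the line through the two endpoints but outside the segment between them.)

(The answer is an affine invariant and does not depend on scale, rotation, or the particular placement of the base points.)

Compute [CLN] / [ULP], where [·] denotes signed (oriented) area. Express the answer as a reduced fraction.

Choose coordinates F = (0, 0), X = (1, 0), N = (0, 1).
1. C lies on line XF with XC:CF = 1:2 ⇒ C = (2/3, 0)
2. U is where the line through F parallel to NX meets line NC ⇒ U = (2, -2)
3. K is the midpoint of XC ⇒ K = (5/6, 0)
4. L lies on line KU with KL:LU = 3:4 ⇒ L = (4/3, -6/7)
5. P lies on line NC with NP:PC = 3:(-5) ⇒ P = (-1, 5/2)
2·[CLN] = 2/21, 2·[ULP] = 3/7
[CLN]:[ULP] = 2/21:3/7 = 2/9

[CLN]:[ULP] = 2/9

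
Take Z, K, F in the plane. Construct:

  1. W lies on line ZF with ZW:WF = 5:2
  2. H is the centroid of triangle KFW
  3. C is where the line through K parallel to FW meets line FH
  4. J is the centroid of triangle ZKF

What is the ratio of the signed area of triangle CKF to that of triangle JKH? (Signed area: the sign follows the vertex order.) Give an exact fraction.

Set Z = (0, 0), K = (1, 0), F = (0, 1); any affine frame gives the same invariant.
1. W lies on line ZF with ZW:WF = 5:2 ⇒ W = (0, 5/7)
2. H is the centroid of triangle KFW ⇒ H = (1/3, 4/7)
3. C is where the line through K parallel to FW meets line FH ⇒ C = (1, -2/7)
4. J is the centroid of triangle ZKF ⇒ J = (1/3, 1/3)
2·[CKF] = 2/7, 2·[JKH] = 10/63
[CKF]:[JKH] = 2/7:10/63 = 9/5

[CKF]:[JKH] = 9/5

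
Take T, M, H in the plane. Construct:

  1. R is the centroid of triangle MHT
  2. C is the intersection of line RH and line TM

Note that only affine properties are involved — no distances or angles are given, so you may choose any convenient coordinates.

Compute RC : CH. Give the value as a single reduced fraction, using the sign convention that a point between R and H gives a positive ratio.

Work in coordinates with T = (0, 0), M = (1, 0), H = (0, 1).
1. R is the centroid of triangle MHT ⇒ R = (1/3, 1/3)
2. C is the intersection of line RH and line TM ⇒ C = (1/2, 0)
C = R + t·(H−R) with t = -1/2, so RC:CH = t:(1−t) = -1/2:3/2

RC:CH = -1/3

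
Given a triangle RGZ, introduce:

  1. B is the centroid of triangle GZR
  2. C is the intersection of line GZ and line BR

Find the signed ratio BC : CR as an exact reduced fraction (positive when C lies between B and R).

BC:CR = -1/3

Assign R = (0, 0), G = (1, 0), Z = (0, 1) — the answer is frame-independent, so this choice is without loss of generality.
1. B is the centroid of triangle GZR ⇒ B = (1/3, 1/3)
2. C is the intersection of line GZ and line BR ⇒ C = (1/2, 1/2)
C = B + t·(R−B) with t = -1/2, so BC:CR = t:(1−t) = -1/2:3/2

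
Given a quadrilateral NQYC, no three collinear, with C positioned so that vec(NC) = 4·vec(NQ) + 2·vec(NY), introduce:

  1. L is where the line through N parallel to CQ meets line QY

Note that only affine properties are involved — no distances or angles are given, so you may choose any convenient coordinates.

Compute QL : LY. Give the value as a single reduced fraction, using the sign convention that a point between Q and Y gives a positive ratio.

Set N = (0, 0), Q = (1, 0), Y = (0, 1), C = (4, 2); any affine frame gives the same invariant.
1. L is where the line through N parallel to CQ meets line QY ⇒ L = (3/5, 2/5)
L = Q + t·(Y−Q) with t = 2/5, so QL:LY = t:(1−t) = 2/5:3/5

QL:LY = 2/3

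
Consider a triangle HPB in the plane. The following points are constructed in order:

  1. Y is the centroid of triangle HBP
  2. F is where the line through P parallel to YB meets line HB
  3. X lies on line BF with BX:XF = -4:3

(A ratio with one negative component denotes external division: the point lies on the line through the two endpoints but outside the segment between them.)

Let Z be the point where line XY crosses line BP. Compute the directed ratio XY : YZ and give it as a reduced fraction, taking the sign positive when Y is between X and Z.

XY:YZ = -13

Set H = (0, 0), P = (1, 0), B = (0, 1); any affine frame gives the same invariant.
1. Y is the centroid of triangle HBP ⇒ Y = (1/3, 1/3)
2. F is where the line through P parallel to YB meets line HB ⇒ F = (0, 2)
3. X lies on line BF with BX:XF = -4:3 ⇒ X = (0, 5)
line XY meets BP at Z = (4/13, 9/13)
Y = X + t·(Z−X) with t = 13/12, so XY:YZ = 13/12:-1/12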